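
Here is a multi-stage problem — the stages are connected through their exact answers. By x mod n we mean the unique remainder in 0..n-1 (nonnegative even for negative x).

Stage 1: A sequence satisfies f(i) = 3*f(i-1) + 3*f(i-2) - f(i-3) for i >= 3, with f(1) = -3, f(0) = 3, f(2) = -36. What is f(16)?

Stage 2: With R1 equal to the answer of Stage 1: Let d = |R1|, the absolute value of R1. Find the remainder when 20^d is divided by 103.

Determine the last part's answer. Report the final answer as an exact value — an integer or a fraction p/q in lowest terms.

Stage 1: f(3) = 3*(-36) + 3*(-3) - 1*(3) = -120; iterating: f(3)=-120, f(4)=-465, f(5)=-1719, f(6)=-6432, f(7)=-23988, f(8)=-89541, f(9)=-334155, f(10)=-1247100, f(11)=-4654224, f(12)=-17369817, f(13)=-64825023, f(14)=-241930296, f(15)=-902896140, f(16)=-3369654285; answer -3369654285
Stage 2: R1 = -3369654285; d = 3369654285; squarings mod 103: 20^1=20, 20^2=91, 20^4=41, 20^8=33, 20^16=59, 20^32=82, 20^64=29, 20^128=17, 20^256=83, 20^512=91, 20^1024=41, 20^2048=33, 20^4096=59, 20^8192=82, 20^16384=29, 20^32768=17, 20^65536=83, 20^131072=91, 20^262144=41, 20^524288=33, 20^1048576=59, 20^2097152=82, 20^4194304=29, 20^8388608=17, 20^16777216=83, 20^33554432=91, 20^67108864=41, 20^134217728=33, 20^268435456=59, 20^536870912=82, 20^1073741824=29, 20^2147483648=17; 20^3369654285 = 20^1 * 20^4 * 20^8 * 20^2048 * 20^4096 * 20^16384 * 20^32768 * 20^524288 * 20^1048576 * 20^4194304 * 20^8388608 * 20^134217728 * 20^1073741824 * 20^2147483648 = 95 (mod 103); answer 95

95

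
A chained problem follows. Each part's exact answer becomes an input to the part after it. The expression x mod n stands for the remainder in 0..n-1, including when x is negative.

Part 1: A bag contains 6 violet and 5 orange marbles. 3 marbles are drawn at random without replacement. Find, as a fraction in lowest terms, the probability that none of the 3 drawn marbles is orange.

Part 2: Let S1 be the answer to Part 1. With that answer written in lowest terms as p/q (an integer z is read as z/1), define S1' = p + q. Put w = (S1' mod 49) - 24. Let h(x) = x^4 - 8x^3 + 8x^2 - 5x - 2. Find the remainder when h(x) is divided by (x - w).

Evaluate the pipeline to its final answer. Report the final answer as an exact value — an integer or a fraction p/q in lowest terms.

12270

Part 1: total draws C(11,3) = 165; favorable C(6,3) = 20; P = 4/33; answer 4/33
Part 2: S1 = 4/33; threaded value p + q = 37; w = 13; remainder = value at the root: 1*(13)^4 - 8*(13)^3 + 8*(13)^2 - 5*(13)^1 - 2 = (28561) + (-17576) + (1352) + (-65) + (-2) = 12270; answer 12270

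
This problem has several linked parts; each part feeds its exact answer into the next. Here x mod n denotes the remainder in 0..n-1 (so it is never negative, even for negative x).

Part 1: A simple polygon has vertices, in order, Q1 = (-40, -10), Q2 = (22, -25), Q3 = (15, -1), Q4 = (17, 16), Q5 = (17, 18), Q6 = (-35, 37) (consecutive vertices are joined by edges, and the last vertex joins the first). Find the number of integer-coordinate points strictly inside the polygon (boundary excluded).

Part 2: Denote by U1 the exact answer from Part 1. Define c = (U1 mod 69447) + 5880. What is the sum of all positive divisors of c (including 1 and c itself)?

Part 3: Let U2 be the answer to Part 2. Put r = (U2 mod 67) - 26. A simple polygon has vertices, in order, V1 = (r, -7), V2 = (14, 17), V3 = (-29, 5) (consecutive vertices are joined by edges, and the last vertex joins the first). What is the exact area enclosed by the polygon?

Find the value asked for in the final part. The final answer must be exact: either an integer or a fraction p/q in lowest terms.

Part 1: cross terms: (-40*-25 - 22*-10)=1220, (22*-1 - 15*-25)=353, (15*16 - 17*-1)=257, (17*18 - 17*16)=34, (17*37 - -35*18)=1259, (-35*-10 - -40*37)=1830; twice the area = |4953| = 4953; area = 4953/2; boundary points = 1 + 1 + 1 + 2 + 1 + 1 = 7; strictly interior points = area - boundary/2 + 1 = 2474; answer 2474
Part 2: U1 = 2474; c = 8354; 8354 = 2 * 4177; sigma = (1 + 2) * (1 + 4177) = 3 * 4178 = 12534; answer 12534
Part 3: U2 = 12534; r = -21; cross terms: (-21*17 - 14*-7)=-259, (14*5 - -29*17)=563, (-29*-7 - -21*5)=308; twice the area = |612| = 612; area = 306; answer 306

306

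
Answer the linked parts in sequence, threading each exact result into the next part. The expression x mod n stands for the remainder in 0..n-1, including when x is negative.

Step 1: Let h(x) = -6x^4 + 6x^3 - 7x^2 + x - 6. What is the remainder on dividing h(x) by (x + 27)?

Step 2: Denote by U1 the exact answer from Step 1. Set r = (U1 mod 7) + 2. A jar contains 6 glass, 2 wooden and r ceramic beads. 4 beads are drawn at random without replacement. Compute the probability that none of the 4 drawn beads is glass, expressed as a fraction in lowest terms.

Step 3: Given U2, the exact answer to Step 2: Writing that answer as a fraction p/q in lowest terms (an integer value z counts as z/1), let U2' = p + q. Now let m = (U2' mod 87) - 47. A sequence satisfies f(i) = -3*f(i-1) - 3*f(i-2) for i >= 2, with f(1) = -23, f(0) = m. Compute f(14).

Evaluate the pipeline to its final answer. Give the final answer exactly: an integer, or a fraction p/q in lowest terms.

78732

Step 1: remainder = value at the root: -6*(-27)^4 + 6*(-27)^3 - 7*(-27)^2 + 1*(-27)^1 - 6 = (-3188646) + (-118098) + (-5103) + (-27) + (-6) = -3311880; answer -3311880
Step 2: U1 = -3311880; r = 4; total draws C(12,4) = 495; favorable C(6,4) = 15; P = 1/33; answer 1/33
Step 3: U2 = 1/33; threaded value p + q = 34; m = -13; f(2) = -3*(-23) - 3*(-13) = 108; iterating: f(2)=108, f(3)=-255, f(4)=441, f(5)=-558, f(6)=351, f(7)=621, f(8)=-2916, f(9)=6885, f(10)=-11907, f(11)=15066, f(12)=-9477, f(13)=-16767, f(14)=78732; answer 78732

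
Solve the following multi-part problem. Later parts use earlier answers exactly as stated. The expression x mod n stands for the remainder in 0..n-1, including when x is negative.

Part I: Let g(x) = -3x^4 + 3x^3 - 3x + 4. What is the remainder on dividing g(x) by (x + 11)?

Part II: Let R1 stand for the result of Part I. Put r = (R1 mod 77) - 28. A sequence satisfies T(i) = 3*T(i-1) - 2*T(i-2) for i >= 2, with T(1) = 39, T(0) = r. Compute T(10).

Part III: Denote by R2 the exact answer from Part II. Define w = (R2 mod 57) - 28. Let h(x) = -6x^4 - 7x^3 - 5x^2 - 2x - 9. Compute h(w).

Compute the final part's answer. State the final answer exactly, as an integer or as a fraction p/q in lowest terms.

-2622161

Part I: remainder = value at the root: -3*(-11)^4 + 3*(-11)^3 - 3*(-11)^1 + 4 = (-43923) + (-3993) + (33) + (4) = -47879; answer -47879
Part II: R1 = -47879; r = -13; T(2) = 3*(39) - 2*(-13) = 143; iterating: T(2)=143, T(3)=351, T(4)=767, T(5)=1599, T(6)=3263, T(7)=6591, T(8)=13247, T(9)=26559, T(10)=53183; answer 53183
Part III: R2 = 53183; w = -26; -6*(-26)^4 - 7*(-26)^3 - 5*(-26)^2 - 2*(-26)^1 - 9 = (-2741856) + (123032) + (-3380) + (52) + (-9) = -2622161; answer -2622161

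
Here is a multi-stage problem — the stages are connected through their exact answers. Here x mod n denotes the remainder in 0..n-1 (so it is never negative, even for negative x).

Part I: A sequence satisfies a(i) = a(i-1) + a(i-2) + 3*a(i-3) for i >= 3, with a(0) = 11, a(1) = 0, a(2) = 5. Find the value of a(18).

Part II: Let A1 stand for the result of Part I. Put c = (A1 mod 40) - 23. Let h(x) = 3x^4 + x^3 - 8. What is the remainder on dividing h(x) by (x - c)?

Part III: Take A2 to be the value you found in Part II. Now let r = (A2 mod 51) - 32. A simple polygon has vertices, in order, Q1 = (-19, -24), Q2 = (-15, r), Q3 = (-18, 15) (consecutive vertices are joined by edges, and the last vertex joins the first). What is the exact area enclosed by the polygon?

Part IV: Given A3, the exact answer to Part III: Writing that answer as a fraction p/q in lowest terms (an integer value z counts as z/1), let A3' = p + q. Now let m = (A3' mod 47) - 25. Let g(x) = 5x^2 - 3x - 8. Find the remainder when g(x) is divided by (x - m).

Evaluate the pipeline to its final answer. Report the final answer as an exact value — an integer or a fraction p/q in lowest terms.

Part I: a(3) = 1*(5) + 1*(0) + 3*(11) = 38; iterating: a(3)=38, a(4)=43, a(5)=96, a(6)=253, a(7)=478, a(8)=1019, a(9)=2256, a(10)=4709, a(11)=10022, a(12)=21499, a(13)=45648, a(14)=97213, a(15)=207358, a(16)=441515, a(17)=940512, a(18)=2004101; answer 2004101
Part II: A1 = 2004101; c = -2; remainder = value at the root: 3*(-2)^4 + 1*(-2)^3 - 8 = (48) + (-8) + (-8) = 32; answer 32
Part III: A2 = 32; r = 0; cross terms: (-19*0 - -15*-24)=-360, (-15*15 - -18*0)=-225, (-18*-24 - -19*15)=717; twice the area = |132| = 132; area = 66; answer 66
Part IV: A3 = 66; threaded value p + q = 67; m = -5; remainder = value at the root: 5*(-5)^2 - 3*(-5)^1 - 8 = (125) + (15) + (-8) = 132; answer 132

132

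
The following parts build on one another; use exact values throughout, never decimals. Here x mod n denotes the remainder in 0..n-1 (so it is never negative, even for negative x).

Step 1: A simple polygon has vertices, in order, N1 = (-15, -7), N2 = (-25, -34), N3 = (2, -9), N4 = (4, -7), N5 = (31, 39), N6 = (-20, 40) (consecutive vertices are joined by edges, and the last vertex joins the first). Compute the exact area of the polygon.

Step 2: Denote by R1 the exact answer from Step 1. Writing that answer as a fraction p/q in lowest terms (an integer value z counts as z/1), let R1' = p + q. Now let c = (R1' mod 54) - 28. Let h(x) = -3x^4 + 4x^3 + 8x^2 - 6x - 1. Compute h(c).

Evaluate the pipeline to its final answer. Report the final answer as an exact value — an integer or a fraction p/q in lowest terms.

Step 1: cross terms: (-15*-34 - -25*-7)=335, (-25*-9 - 2*-34)=293, (2*-7 - 4*-9)=22, (4*39 - 31*-7)=373, (31*40 - -20*39)=2020, (-20*-7 - -15*40)=740; twice the area = |3783| = 3783; area = 3783/2; answer 3783/2
Step 2: R1 = 3783/2; threaded value p + q = 3785; c = -23; -3*(-23)^4 + 4*(-23)^3 + 8*(-23)^2 - 6*(-23)^1 - 1 = (-839523) + (-48668) + (4232) + (138) + (-1) = -883822; answer -883822

-883822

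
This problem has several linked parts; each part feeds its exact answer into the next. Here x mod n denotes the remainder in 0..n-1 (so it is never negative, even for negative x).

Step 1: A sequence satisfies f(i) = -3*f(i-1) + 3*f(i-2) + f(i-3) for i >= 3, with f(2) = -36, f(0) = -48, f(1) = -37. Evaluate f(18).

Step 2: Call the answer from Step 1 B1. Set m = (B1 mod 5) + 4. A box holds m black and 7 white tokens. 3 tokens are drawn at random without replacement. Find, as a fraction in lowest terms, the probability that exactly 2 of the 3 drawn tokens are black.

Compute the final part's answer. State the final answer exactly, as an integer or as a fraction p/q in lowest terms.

105/286

Step 1: f(3) = -3*(-36) + 3*(-37) + 1*(-48) = -51; iterating: f(3)=-51, f(4)=8, f(5)=-213, f(6)=612, f(7)=-2467, f(8)=9024, f(9)=-33861, f(10)=126188, f(11)=-471123, f(12)=1758072, f(13)=-6561397, f(14)=24487284, f(15)=-91387971, f(16)=341064368, f(17)=-1272869733, f(18)=4750414332; answer 4750414332
Step 2: B1 = 4750414332; m = 6; total draws C(13,3) = 286; favorable C(6,2)*C(7,1) = 105; P = 105/286; answer 105/286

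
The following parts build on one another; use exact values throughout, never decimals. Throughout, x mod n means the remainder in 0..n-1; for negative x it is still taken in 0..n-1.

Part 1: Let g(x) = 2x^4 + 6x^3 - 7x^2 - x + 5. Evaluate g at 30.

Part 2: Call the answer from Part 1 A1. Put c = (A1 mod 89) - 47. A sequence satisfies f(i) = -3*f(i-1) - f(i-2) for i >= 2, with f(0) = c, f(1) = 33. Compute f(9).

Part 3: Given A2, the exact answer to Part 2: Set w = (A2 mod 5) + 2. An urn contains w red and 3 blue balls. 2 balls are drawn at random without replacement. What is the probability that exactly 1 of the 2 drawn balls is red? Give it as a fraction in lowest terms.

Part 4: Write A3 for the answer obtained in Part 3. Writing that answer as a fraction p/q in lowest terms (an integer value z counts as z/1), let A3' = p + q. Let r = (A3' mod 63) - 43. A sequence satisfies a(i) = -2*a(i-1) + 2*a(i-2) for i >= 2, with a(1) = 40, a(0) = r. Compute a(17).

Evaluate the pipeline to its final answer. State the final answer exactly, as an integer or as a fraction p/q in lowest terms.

498616320

Part 1: 2*(30)^4 + 6*(30)^3 - 7*(30)^2 - 1*(30)^1 + 5 = (1620000) + (162000) + (-6300) + (-30) + (5) = 1775675; answer 1775675
Part 2: A1 = 1775675; c = -11; f(2) = -3*(33) - 1*(-11) = -88; iterating: f(2)=-88, f(3)=231, f(4)=-605, f(5)=1584, f(6)=-4147, f(7)=10857, f(8)=-28424, f(9)=74415; answer 74415
Part 3: A2 = 74415; w = 2; total draws C(5,2) = 10; favorable C(2,1)*C(3,1) = 6; P = 3/5; answer 3/5
Part 4: A3 = 3/5; threaded value p + q = 8; r = -35; a(2) = -2*(40) + 2*(-35) = -150; iterating: a(2)=-150, a(3)=380, a(4)=-1060, a(5)=2880, a(6)=-7880, a(7)=21520, a(8)=-58800, a(9)=160640, a(10)=-438880, a(11)=1199040, a(12)=-3275840, a(13)=8949760, a(14)=-24451200, a(15)=66801920, a(16)=-182506240, a(17)=498616320; answer 498616320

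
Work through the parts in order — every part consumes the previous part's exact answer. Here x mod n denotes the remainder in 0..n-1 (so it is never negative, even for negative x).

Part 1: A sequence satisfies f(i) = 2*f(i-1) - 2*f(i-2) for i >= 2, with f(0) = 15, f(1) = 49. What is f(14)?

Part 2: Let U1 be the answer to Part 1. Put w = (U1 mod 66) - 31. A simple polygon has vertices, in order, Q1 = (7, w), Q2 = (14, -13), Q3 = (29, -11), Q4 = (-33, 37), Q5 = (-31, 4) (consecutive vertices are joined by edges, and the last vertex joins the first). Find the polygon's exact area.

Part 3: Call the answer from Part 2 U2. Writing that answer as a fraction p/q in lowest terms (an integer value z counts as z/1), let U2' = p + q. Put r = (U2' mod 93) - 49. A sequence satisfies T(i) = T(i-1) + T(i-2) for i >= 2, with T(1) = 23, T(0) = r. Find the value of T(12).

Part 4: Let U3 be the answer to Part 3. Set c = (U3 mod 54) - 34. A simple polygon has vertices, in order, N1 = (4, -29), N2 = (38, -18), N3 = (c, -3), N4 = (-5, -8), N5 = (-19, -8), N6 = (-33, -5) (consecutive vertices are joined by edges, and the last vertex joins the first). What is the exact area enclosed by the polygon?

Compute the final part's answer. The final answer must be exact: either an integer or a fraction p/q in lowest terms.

1397/2

Part 1: f(2) = 2*(49) - 2*(15) = 68; iterating: f(2)=68, f(3)=38, f(4)=-60, f(5)=-196, f(6)=-272, f(7)=-152, f(8)=240, f(9)=784, f(10)=1088, f(11)=608, f(12)=-960, f(13)=-3136, f(14)=-4352; answer -4352
Part 2: U1 = -4352; w = -27; cross terms: (7*-13 - 14*-27)=287, (14*-11 - 29*-13)=223, (29*37 - -33*-11)=710, (-33*4 - -31*37)=1015, (-31*-27 - 7*4)=809; twice the area = |3044| = 3044; area = 1522; answer 1522
Part 3: U2 = 1522; threaded value p + q = 1523; r = -14; T(2) = 1*(23) + 1*(-14) = 9; iterating: T(2)=9, T(3)=32, T(4)=41, T(5)=73, T(6)=114, T(7)=187, T(8)=301, T(9)=488, T(10)=789, T(11)=1277, T(12)=2066; answer 2066
Part 4: U3 = 2066; c = -20; cross terms: (4*-18 - 38*-29)=1030, (38*-3 - -20*-18)=-474, (-20*-8 - -5*-3)=145, (-5*-8 - -19*-8)=-112, (-19*-5 - -33*-8)=-169, (-33*-29 - 4*-5)=977; twice the area = |1397| = 1397; area = 1397/2; answer 1397/2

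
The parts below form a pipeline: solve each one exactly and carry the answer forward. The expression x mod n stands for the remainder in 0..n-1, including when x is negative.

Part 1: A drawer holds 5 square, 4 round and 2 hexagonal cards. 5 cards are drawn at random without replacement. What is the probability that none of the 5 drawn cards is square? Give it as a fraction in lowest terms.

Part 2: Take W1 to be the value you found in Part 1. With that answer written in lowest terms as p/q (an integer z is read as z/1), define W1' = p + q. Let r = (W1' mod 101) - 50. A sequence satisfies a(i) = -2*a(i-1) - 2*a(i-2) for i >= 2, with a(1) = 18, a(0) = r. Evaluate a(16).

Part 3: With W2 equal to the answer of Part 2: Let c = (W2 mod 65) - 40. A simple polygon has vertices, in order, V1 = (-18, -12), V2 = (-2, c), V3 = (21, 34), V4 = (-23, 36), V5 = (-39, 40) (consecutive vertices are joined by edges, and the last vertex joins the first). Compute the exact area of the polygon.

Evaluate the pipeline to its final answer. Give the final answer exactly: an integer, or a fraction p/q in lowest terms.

Part 1: total draws C(11,5) = 462; favorable C(6,5) = 6; P = 1/77; answer 1/77
Part 2: W1 = 1/77; threaded value p + q = 78; r = 28; a(2) = -2*(18) - 2*(28) = -92; iterating: a(2)=-92, a(3)=148, a(4)=-112, a(5)=-72, a(6)=368, a(7)=-592, a(8)=448, a(9)=288, a(10)=-1472, a(11)=2368, a(12)=-1792, a(13)=-1152, a(14)=5888, a(15)=-9472, a(16)=7168; answer 7168
Part 3: W2 = 7168; c = -22; cross terms: (-18*-22 - -2*-12)=372, (-2*34 - 21*-22)=394, (21*36 - -23*34)=1538, (-23*40 - -39*36)=484, (-39*-12 - -18*40)=1188; twice the area = |3976| = 3976; area = 1988; answer 1988

1988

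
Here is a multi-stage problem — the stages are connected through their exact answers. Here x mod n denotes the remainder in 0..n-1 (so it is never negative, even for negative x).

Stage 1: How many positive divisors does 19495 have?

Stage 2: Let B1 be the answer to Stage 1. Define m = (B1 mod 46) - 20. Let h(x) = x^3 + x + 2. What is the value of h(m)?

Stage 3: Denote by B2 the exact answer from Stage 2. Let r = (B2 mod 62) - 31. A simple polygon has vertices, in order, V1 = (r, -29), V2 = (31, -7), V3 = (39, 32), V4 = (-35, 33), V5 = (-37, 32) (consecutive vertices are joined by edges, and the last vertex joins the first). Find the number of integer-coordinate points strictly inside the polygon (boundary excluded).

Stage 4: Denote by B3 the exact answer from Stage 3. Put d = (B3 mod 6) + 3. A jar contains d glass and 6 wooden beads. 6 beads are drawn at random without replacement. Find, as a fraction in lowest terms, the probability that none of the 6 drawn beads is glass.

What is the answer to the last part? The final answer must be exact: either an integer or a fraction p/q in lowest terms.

Stage 1: 19495 = 5 * 7 * 557; number of divisors = (1+1) * (1+1) * (1+1) = 8; answer 8
Stage 2: B1 = 8; m = -12; 1*(-12)^3 + 1*(-12)^1 + 2 = (-1728) + (-12) + (2) = -1738; answer -1738
Stage 3: B2 = -1738; r = 29; cross terms: (29*-7 - 31*-29)=696, (31*32 - 39*-7)=1265, (39*33 - -35*32)=2407, (-35*32 - -37*33)=101, (-37*-29 - 29*32)=145; twice the area = |4614| = 4614; area = 2307; boundary points = 2 + 1 + 1 + 1 + 1 = 6; strictly interior points = area - boundary/2 + 1 = 2305; answer 2305
Stage 4: B3 = 2305; d = 4; total draws C(10,6) = 210; favorable C(6,6) = 1; P = 1/210; answer 1/210

1/210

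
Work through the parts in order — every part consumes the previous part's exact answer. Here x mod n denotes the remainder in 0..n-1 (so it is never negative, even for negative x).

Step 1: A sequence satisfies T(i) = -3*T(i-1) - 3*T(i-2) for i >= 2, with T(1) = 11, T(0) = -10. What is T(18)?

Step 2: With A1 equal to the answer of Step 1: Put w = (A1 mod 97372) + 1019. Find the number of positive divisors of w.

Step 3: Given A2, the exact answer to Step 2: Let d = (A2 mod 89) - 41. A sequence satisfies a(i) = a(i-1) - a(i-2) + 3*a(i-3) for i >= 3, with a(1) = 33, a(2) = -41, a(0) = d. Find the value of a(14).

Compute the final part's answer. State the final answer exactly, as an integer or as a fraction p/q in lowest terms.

Step 1: T(2) = -3*(11) - 3*(-10) = -3; iterating: T(2)=-3, T(3)=-24, T(4)=81, T(5)=-171, T(6)=270, T(7)=-297, T(8)=81, T(9)=648, T(10)=-2187, T(11)=4617, T(12)=-7290, T(13)=8019, T(14)=-2187, T(15)=-17496, T(16)=59049, T(17)=-124659, T(18)=196830; answer 196830
Step 2: A1 = 196830; w = 3105; 3105 = 3^3 * 5 * 23; number of divisors = (3+1) * (1+1) * (1+1) = 16; answer 16
Step 3: A2 = 16; d = -25; a(3) = 1*(-41) - 1*(33) + 3*(-25) = -149; iterating: a(3)=-149, a(4)=-9, a(5)=17, a(6)=-421, a(7)=-465, a(8)=7, a(9)=-791, a(10)=-2193, a(11)=-1381, a(12)=-1561, a(13)=-6759, a(14)=-9341; answer -9341

-9341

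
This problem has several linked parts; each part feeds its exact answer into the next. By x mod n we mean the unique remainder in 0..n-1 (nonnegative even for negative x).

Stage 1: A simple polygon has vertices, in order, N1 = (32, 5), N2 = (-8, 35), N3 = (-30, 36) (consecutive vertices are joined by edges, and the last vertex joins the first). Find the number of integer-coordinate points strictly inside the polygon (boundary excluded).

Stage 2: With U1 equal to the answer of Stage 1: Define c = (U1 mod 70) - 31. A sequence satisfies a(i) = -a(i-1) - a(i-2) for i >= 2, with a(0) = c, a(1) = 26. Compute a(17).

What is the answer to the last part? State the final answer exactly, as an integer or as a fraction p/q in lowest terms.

Stage 1: cross terms: (32*35 - -8*5)=1160, (-8*36 - -30*35)=762, (-30*5 - 32*36)=-1302; twice the area = |620| = 620; area = 310; boundary points = 10 + 1 + 31 = 42; strictly interior points = area - boundary/2 + 1 = 290; answer 290
Stage 2: U1 = 290; c = -21; a(2) = -1*(26) - 1*(-21) = -5; iterating: a(2)=-5, a(3)=-21, a(4)=26, a(5)=-5, a(6)=-21, a(7)=26, a(8)=-5, a(9)=-21, a(10)=26, a(11)=-5, a(12)=-21, a(13)=26, a(14)=-5, a(15)=-21, a(16)=26, a(17)=-5; answer -5

-5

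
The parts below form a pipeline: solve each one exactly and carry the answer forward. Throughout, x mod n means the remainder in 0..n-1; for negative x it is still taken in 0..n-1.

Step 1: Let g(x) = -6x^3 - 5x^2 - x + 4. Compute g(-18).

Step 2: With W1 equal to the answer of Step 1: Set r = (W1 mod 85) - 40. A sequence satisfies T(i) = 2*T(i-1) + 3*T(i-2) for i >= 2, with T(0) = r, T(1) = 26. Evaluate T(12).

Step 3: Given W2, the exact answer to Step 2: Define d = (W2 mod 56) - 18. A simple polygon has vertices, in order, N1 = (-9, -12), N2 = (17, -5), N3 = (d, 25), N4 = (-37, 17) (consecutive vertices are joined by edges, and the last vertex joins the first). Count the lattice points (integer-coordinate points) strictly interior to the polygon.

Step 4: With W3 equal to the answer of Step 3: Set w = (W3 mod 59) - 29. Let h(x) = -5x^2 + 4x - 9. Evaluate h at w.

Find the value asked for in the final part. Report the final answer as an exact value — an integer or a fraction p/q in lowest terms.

Step 1: -6*(-18)^3 - 5*(-18)^2 - 1*(-18)^1 + 4 = (34992) + (-1620) + (18) + (4) = 33394; answer 33394
Step 2: W1 = 33394; r = 34; T(2) = 2*(26) + 3*(34) = 154; iterating: T(2)=154, T(3)=386, T(4)=1234, T(5)=3626, T(6)=10954, T(7)=32786, T(8)=98434, T(9)=295226, T(10)=885754, T(11)=2657186, T(12)=7971634; answer 7971634
Step 3: W2 = 7971634; d = 16; cross terms: (-9*-5 - 17*-12)=249, (17*25 - 16*-5)=505, (16*17 - -37*25)=1197, (-37*-12 - -9*17)=597; twice the area = |2548| = 2548; area = 1274; boundary points = 1 + 1 + 1 + 1 = 4; strictly interior points = area - boundary/2 + 1 = 1273; answer 1273
Step 4: W3 = 1273; w = 5; -5*(5)^2 + 4*(5)^1 - 9 = (-125) + (20) + (-9) = -114; answer -114

-114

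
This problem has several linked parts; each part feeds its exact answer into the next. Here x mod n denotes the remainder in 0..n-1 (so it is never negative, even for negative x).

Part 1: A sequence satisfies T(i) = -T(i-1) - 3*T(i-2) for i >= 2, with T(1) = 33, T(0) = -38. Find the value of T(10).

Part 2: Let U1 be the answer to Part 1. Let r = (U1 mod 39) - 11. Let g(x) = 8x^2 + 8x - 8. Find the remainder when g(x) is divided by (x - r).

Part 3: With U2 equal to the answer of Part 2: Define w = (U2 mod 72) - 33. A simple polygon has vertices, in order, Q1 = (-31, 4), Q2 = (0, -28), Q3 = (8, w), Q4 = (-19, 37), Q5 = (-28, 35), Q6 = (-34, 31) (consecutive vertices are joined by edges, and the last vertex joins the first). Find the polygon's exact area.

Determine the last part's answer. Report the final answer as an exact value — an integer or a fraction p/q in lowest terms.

Part 1: T(2) = -1*(33) - 3*(-38) = 81; iterating: T(2)=81, T(3)=-180, T(4)=-63, T(5)=603, T(6)=-414, T(7)=-1395, T(8)=2637, T(9)=1548, T(10)=-9459; answer -9459
Part 2: U1 = -9459; r = 7; remainder = value at the root: 8*(7)^2 + 8*(7)^1 - 8 = (392) + (56) + (-8) = 440; answer 440
Part 3: U2 = 440; w = -25; cross terms: (-31*-28 - 0*4)=868, (0*-25 - 8*-28)=224, (8*37 - -19*-25)=-179, (-19*35 - -28*37)=371, (-28*31 - -34*35)=322, (-34*4 - -31*31)=825; twice the area = |2431| = 2431; area = 2431/2; answer 2431/2

2431/2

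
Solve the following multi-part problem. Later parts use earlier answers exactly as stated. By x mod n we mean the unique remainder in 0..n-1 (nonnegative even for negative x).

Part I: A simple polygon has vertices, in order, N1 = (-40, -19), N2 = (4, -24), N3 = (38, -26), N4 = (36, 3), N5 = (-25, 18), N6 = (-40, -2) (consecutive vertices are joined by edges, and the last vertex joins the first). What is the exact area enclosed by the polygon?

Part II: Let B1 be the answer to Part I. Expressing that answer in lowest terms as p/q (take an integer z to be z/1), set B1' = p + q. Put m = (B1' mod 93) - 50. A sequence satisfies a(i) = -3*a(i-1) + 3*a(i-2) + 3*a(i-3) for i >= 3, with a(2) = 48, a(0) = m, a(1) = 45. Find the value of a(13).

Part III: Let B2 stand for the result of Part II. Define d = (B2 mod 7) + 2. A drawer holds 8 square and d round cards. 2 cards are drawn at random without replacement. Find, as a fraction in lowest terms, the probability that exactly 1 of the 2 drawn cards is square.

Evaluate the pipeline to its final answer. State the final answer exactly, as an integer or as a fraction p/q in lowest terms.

20/39

Part I: cross terms: (-40*-24 - 4*-19)=1036, (4*-26 - 38*-24)=808, (38*3 - 36*-26)=1050, (36*18 - -25*3)=723, (-25*-2 - -40*18)=770, (-40*-19 - -40*-2)=680; twice the area = |5067| = 5067; area = 5067/2; answer 5067/2
Part II: B1 = 5067/2; threaded value p + q = 5069; m = -3; a(3) = -3*(48) + 3*(45) + 3*(-3) = -18; iterating: a(3)=-18, a(4)=333, a(5)=-909, a(6)=3672, a(7)=-12744, a(8)=46521, a(9)=-166779, a(10)=601668, a(11)=-2165778, a(12)=7802001, a(13)=-28098333; answer -28098333
Part III: B2 = -28098333; d = 5; total draws C(13,2) = 78; favorable C(8,1)*C(5,1) = 40; P = 20/39; answer 20/39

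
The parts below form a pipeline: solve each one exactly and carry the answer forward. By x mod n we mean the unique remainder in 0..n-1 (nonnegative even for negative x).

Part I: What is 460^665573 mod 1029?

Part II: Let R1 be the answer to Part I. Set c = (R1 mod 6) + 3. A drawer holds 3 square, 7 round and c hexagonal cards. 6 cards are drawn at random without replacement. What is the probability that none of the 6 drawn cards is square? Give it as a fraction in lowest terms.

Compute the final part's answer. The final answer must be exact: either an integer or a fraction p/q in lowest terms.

Part I: squarings mod 1029: 460^1=460, 460^2=655, 460^4=961, 460^8=508, 460^16=814, 460^32=949, 460^64=226, 460^128=655, 460^256=961, 460^512=508, 460^1024=814, 460^2048=949, 460^4096=226, 460^8192=655, 460^16384=961, 460^32768=508, 460^65536=814, 460^131072=949, 460^262144=226, 460^524288=655; 460^665573 = 460^1 * 460^4 * 460^32 * 460^64 * 460^128 * 460^256 * 460^512 * 460^1024 * 460^8192 * 460^131072 * 460^524288 = 472 (mod 1029); answer 472
Part II: R1 = 472; c = 7; total draws C(17,6) = 12376; favorable C(14,6) = 3003; P = 33/136; answer 33/136

33/136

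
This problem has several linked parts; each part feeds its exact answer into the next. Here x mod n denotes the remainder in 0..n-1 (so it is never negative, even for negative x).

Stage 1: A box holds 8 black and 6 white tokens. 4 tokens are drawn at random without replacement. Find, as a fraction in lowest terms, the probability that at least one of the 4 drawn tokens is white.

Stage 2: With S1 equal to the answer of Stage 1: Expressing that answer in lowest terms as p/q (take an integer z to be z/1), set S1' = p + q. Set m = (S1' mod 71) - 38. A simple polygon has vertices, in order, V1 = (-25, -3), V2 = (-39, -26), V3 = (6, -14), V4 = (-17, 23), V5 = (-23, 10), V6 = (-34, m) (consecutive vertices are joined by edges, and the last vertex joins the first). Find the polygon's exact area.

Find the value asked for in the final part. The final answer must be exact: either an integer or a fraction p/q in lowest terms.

Stage 1: total draws C(14,4) = 1001; complement C(8,4) = 70; favorable 1001 - 70 = 931; P = 133/143; answer 133/143
Stage 2: S1 = 133/143; threaded value p + q = 276; m = 25; cross terms: (-25*-26 - -39*-3)=533, (-39*-14 - 6*-26)=702, (6*23 - -17*-14)=-100, (-17*10 - -23*23)=359, (-23*25 - -34*10)=-235, (-34*-3 - -25*25)=727; twice the area = |1986| = 1986; area = 993; answer 993

993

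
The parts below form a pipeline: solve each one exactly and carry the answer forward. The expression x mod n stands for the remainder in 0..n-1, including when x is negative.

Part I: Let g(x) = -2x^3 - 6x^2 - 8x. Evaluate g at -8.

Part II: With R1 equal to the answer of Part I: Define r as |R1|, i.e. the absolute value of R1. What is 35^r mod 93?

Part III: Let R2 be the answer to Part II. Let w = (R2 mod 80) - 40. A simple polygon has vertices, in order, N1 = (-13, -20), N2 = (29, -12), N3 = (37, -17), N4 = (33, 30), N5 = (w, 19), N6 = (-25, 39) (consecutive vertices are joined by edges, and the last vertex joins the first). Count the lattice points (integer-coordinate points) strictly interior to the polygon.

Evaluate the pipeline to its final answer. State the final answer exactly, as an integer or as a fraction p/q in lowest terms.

2364

Part I: -2*(-8)^3 - 6*(-8)^2 - 8*(-8)^1 = (1024) + (-384) + (64) = 704; answer 704
Part II: R1 = 704; r = 704; squarings mod 93: 35^1=35, 35^2=16, 35^4=70, 35^8=64, 35^16=4, 35^32=16, 35^64=70, 35^128=64, 35^256=4, 35^512=16; 35^704 = 35^64 * 35^128 * 35^512 = 70 (mod 93); answer 70
Part III: R2 = 70; w = 30; cross terms: (-13*-12 - 29*-20)=736, (29*-17 - 37*-12)=-49, (37*30 - 33*-17)=1671, (33*19 - 30*30)=-273, (30*39 - -25*19)=1645, (-25*-20 - -13*39)=1007; twice the area = |4737| = 4737; area = 4737/2; boundary points = 2 + 1 + 1 + 1 + 5 + 1 = 11; strictly interior points = area - boundary/2 + 1 = 2364; answer 2364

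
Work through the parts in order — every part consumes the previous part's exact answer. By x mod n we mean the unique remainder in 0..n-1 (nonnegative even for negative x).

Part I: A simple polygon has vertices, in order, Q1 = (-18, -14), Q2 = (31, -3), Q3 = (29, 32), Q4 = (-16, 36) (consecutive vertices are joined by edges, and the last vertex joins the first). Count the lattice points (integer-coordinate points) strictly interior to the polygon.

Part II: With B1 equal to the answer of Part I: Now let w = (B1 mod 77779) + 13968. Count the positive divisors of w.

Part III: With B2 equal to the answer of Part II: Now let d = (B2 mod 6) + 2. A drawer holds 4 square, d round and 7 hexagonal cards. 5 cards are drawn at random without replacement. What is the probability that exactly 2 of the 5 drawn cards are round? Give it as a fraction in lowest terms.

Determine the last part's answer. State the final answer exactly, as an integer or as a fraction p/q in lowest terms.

Part I: cross terms: (-18*-3 - 31*-14)=488, (31*32 - 29*-3)=1079, (29*36 - -16*32)=1556, (-16*-14 - -18*36)=872; twice the area = |3995| = 3995; area = 3995/2; boundary points = 1 + 1 + 1 + 2 = 5; strictly interior points = area - boundary/2 + 1 = 1996; answer 1996
Part II: B1 = 1996; w = 15964; 15964 = 2^2 * 13 * 307; number of divisors = (2+1) * (1+1) * (1+1) = 12; answer 12
Part III: B2 = 12; d = 2; total draws C(13,5) = 1287; favorable C(2,2)*C(11,3) = 165; P = 5/39; answer 5/39

5/39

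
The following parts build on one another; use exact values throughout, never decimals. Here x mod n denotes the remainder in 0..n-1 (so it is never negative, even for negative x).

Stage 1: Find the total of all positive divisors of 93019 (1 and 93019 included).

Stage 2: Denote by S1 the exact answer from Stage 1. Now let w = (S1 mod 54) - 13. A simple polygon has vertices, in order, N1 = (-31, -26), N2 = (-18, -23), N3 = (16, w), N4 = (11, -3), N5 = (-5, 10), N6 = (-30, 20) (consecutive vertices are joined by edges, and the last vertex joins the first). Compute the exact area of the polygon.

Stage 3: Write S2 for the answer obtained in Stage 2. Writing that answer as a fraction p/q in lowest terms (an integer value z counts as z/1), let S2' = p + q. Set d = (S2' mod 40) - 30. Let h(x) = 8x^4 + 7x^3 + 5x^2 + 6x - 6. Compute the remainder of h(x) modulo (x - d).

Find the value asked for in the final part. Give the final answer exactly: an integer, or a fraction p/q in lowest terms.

Stage 1: 93019 = 167 * 557; sigma = (1 + 167) * (1 + 557) = 168 * 558 = 93744; answer 93744
Stage 2: S1 = 93744; w = -13; cross terms: (-31*-23 - -18*-26)=245, (-18*-13 - 16*-23)=602, (16*-3 - 11*-13)=95, (11*10 - -5*-3)=95, (-5*20 - -30*10)=200, (-30*-26 - -31*20)=1400; twice the area = |2637| = 2637; area = 2637/2; answer 2637/2
Stage 3: S2 = 2637/2; threaded value p + q = 2639; d = 9; remainder = value at the root: 8*(9)^4 + 7*(9)^3 + 5*(9)^2 + 6*(9)^1 - 6 = (52488) + (5103) + (405) + (54) + (-6) = 58044; answer 58044

58044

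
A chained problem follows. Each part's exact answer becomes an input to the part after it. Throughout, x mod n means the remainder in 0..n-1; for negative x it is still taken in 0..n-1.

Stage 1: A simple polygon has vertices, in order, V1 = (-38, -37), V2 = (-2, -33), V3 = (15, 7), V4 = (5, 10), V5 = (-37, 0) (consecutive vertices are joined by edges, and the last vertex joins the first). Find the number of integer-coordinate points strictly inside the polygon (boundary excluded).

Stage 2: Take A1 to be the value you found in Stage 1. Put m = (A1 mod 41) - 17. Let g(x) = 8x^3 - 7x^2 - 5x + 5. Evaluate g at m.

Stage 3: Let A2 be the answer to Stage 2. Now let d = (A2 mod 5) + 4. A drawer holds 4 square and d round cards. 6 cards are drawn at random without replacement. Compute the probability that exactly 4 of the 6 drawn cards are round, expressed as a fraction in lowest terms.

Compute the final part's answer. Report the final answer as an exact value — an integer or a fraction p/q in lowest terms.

3/14

Stage 1: cross terms: (-38*-33 - -2*-37)=1180, (-2*7 - 15*-33)=481, (15*10 - 5*7)=115, (5*0 - -37*10)=370, (-37*-37 - -38*0)=1369; twice the area = |3515| = 3515; area = 3515/2; boundary points = 4 + 1 + 1 + 2 + 1 = 9; strictly interior points = area - boundary/2 + 1 = 1754; answer 1754
Stage 2: A1 = 1754; m = 15; 8*(15)^3 - 7*(15)^2 - 5*(15)^1 + 5 = (27000) + (-1575) + (-75) + (5) = 25355; answer 25355
Stage 3: A2 = 25355; d = 4; total draws C(8,6) = 28; favorable C(4,4)*C(4,2) = 6; P = 3/14; answer 3/14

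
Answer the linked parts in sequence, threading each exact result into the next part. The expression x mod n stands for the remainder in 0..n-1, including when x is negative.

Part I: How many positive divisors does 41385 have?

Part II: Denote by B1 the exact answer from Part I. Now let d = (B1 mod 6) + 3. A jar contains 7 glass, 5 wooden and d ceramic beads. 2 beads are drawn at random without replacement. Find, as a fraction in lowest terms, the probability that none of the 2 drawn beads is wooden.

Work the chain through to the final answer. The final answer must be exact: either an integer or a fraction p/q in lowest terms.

91/171

Part I: 41385 = 3 * 5 * 31 * 89; number of divisors = (1+1) * (1+1) * (1+1) * (1+1) = 16; answer 16
Part II: B1 = 16; d = 7; total draws C(19,2) = 171; favorable C(14,2) = 91; P = 91/171; answer 91/171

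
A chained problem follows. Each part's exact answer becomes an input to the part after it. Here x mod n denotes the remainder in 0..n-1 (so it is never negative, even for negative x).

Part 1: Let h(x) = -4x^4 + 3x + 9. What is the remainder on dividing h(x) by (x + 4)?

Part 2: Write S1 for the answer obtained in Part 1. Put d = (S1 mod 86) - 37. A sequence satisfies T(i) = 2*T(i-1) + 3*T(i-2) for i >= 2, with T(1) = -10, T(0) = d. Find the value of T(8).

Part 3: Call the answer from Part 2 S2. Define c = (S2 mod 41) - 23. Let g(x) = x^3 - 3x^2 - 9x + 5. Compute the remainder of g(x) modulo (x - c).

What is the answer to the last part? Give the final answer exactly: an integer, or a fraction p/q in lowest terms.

Part 1: remainder = value at the root: -4*(-4)^4 + 3*(-4)^1 + 9 = (-1024) + (-12) + (9) = -1027; answer -1027
Part 2: S1 = -1027; d = -32; T(2) = 2*(-10) + 3*(-32) = -116; iterating: T(2)=-116, T(3)=-262, T(4)=-872, T(5)=-2530, T(6)=-7676, T(7)=-22942, T(8)=-68912; answer -68912
Part 3: S2 = -68912; c = -14; remainder = value at the root: 1*(-14)^3 - 3*(-14)^2 - 9*(-14)^1 + 5 = (-2744) + (-588) + (126) + (5) = -3201; answer -3201

-3201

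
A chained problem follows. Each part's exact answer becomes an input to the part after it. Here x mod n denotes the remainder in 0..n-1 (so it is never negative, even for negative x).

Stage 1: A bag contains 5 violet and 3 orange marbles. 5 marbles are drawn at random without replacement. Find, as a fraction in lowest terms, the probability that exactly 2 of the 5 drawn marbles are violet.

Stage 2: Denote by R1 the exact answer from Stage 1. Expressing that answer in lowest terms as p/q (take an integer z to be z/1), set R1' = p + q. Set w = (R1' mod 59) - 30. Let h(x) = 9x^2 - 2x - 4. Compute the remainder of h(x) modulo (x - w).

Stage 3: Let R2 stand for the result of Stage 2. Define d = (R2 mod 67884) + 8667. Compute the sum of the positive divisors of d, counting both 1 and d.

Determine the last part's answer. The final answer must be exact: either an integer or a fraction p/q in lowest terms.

Stage 1: total draws C(8,5) = 56; favorable C(5,2)*C(3,3) = 10; P = 5/28; answer 5/28
Stage 2: R1 = 5/28; threaded value p + q = 33; w = 3; remainder = value at the root: 9*(3)^2 - 2*(3)^1 - 4 = (81) + (-6) + (-4) = 71; answer 71
Stage 3: R2 = 71; d = 8738; 8738 = 2 * 17 * 257; sigma = (1 + 2) * (1 + 17) * (1 + 257) = 3 * 18 * 258 = 13932; answer 13932

13932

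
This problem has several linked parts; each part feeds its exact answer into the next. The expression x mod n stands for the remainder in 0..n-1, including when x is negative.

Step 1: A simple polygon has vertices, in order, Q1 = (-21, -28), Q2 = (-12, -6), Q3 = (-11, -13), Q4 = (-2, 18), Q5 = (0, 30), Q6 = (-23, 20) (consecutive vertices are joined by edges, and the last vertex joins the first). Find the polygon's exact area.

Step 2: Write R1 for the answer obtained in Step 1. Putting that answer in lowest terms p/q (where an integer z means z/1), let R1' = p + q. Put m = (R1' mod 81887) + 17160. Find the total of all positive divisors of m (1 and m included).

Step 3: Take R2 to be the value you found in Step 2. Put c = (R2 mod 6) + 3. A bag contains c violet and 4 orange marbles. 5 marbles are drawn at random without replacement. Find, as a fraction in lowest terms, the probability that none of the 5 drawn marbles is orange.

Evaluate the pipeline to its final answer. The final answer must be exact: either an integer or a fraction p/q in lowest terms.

1/126

Step 1: cross terms: (-21*-6 - -12*-28)=-210, (-12*-13 - -11*-6)=90, (-11*18 - -2*-13)=-224, (-2*30 - 0*18)=-60, (0*20 - -23*30)=690, (-23*-28 - -21*20)=1064; twice the area = |1350| = 1350; area = 675; answer 675
Step 2: R1 = 675; threaded value p + q = 676; m = 17836; 17836 = 2^2 * 7^3 * 13; sigma = (1 + 2 + 4) * (1 + 7 + 49 + 343) * (1 + 13) = 7 * 400 * 14 = 39200; answer 39200
Step 3: R2 = 39200; c = 5; total draws C(9,5) = 126; favorable C(5,5) = 1; P = 1/126; answer 1/126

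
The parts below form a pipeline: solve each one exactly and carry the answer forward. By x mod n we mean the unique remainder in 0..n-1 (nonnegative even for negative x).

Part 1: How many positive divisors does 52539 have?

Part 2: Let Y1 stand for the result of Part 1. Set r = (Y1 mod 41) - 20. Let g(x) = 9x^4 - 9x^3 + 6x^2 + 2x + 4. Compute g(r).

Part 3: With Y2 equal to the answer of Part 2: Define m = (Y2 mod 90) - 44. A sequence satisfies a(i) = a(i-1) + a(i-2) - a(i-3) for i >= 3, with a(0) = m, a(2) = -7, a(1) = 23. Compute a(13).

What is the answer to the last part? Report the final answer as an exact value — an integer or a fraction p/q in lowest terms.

Part 1: 52539 = 3 * 83 * 211; number of divisors = (1+1) * (1+1) * (1+1) = 8; answer 8
Part 2: Y1 = 8; r = -12; 9*(-12)^4 - 9*(-12)^3 + 6*(-12)^2 + 2*(-12)^1 + 4 = (186624) + (15552) + (864) + (-24) + (4) = 203020; answer 203020
Part 3: Y2 = 203020; m = 26; a(3) = 1*(-7) + 1*(23) - 1*(26) = -10; iterating: a(3)=-10, a(4)=-40, a(5)=-43, a(6)=-73, a(7)=-76, a(8)=-106, a(9)=-109, a(10)=-139, a(11)=-142, a(12)=-172, a(13)=-175; answer -175

-175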